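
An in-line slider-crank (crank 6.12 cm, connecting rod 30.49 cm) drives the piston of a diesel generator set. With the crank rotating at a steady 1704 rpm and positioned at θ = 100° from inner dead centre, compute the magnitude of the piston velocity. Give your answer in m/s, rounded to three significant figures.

10.4

ω = 2π·1704/60 = 178.4 rad/s
For an in-line slider-crank, x = r cosθ + √(L² − r² sin²θ), so v = −rω sinθ·[1 + r cosθ/√(L² − r² sin²θ)].
With r = 0.0612 m, L = 0.3049 m, θ = 100°: √(L² − r² sin²θ) = 0.29888 m.
v = −0.0612·178.4·0.98481·[1 + 0.0612·-0.17365/0.29888] = -10.372 m/s.
|v| = 10.372 m/s.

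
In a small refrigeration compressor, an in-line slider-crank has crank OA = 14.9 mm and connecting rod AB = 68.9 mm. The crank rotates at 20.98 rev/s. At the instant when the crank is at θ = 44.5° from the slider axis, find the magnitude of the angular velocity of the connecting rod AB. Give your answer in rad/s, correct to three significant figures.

20.6

ω = 131.8 rad/s (converted from 20.98 rev/s).
The rod makes angle φ with the slider axis where L sinφ = r sinθ; differentiating, L cosφ·φ̇ = r ω cosθ.
L cosφ = √(L² − r² sin²θ) = 0.068104 m.
|ω_rod| = r ω |cosθ| / √(L² − r² sin²θ) = 0.0149·131.8·0.71325/0.068104 = 20.57 rad/s.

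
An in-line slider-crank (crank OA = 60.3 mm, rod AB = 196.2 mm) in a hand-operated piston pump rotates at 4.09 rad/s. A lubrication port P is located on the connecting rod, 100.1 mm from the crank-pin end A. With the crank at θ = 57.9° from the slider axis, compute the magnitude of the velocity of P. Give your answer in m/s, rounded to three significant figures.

ω = 4.09 rad/s.  Crank-pin speed |V_A| = rω = 0.24663 m/s, perpendicular to OA.
Rod angle: sinφ = −(r/L) sinθ ⇒ φ = -15.091°; ω_rod = −rω cosθ/√(L²−r²sin²θ) = -0.69184 rad/s.
V_P = V_A + ω_rod × AP, with AP = 0.1001 m along the rod.
Components: V_Px = −rω sinθ − a·ω_rod·sinφ = -0.22695 m/s;  V_Py = rω cosθ + a·ω_rod·cosφ = +0.064193 m/s.
|V_P| = √(V_Px² + V_Py²) = 0.23586 m/s.

0.236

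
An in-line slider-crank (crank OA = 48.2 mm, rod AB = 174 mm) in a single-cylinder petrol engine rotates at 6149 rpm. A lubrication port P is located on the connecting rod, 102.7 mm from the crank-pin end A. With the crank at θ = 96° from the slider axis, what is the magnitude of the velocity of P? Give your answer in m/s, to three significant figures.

ω = 643.9 rad/s.  Crank-pin speed |V_A| = rω = 31.037 m/s, perpendicular to OA.
Rod angle: sinφ = −(r/L) sinθ ⇒ φ = -15.991°; ω_rod = −rω cosθ/√(L²−r²sin²θ) = +19.396 rad/s.
V_P = V_A + ω_rod × AP, with AP = 0.1027 m along the rod.
Components: V_Px = −rω sinθ − a·ω_rod·sinφ = -30.318 m/s;  V_Py = rω cosθ + a·ω_rod·cosφ = -1.3294 m/s.
|V_P| = √(V_Px² + V_Py²) = 30.347 m/s.

30.3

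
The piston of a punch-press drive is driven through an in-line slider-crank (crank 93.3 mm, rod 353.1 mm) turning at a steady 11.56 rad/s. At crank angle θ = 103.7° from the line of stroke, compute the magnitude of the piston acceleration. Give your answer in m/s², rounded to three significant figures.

5.97

ω = 11.56 rad/s
x(θ) = r cosθ + √(L² − r² sin²θ); with ω constant, a = ω²·d²x/dθ².
d²x/dθ² = −r cosθ − r²(cos2θ)/√u − r⁴ sin²2θ/(4u^{3/2}),  u = L² − r² sin²θ = 0.116463 m².
Substituting r = 0.0933 m, L = 0.3531 m, θ = 103.7°: d²x/dθ² = +0.044642 m.
a = ω²·d²x/dθ² = (11.56)²·(+0.044642) = +5.9657 m/s²;  |a| = 5.9657 m/s².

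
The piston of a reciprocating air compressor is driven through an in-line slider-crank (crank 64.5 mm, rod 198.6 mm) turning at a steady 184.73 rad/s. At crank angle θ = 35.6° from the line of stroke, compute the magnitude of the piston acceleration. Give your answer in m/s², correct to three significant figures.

ω = 184.7 rad/s
x(θ) = r cosθ + √(L² − r² sin²θ); with ω constant, a = ω²·d²x/dθ².
d²x/dθ² = −r cosθ − r²(cos2θ)/√u − r⁴ sin²2θ/(4u^{3/2}),  u = L² − r² sin²θ = 0.0380322 m².
Substituting r = 0.0645 m, L = 0.1986 m, θ = 35.6°: d²x/dθ² = -0.059843 m.
a = ω²·d²x/dθ² = (184.7)²·(-0.059843) = -2042.1 m/s²;  |a| = 2042.1 m/s².

2040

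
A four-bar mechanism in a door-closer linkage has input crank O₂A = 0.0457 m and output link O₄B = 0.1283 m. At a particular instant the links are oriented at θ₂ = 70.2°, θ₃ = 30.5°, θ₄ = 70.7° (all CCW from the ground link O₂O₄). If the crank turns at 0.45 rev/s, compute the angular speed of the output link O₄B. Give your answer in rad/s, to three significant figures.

ω₂ = 2.827 rad/s (from 0.45 rev/s).
Differentiating the loop-closure r₂e^{iθ₂}+r₃e^{iθ₃}=r₁+r₄e^{iθ₄} gives r₂ω₂e^{iθ₂}+r₃ω₃e^{iθ₃}=r₄ω₄e^{iθ₄}.
Eliminating the other unknown: ω₄ = r₂ω₂ sin(θ₂−θ₃) / [r₄ sin(θ₄−θ₃)].
Numerator sine = +0.63877; denominator sine = +0.64546.
Result = 0.0457·2.827·(+0.63877) / (0.1283·(+0.64546)) = +0.99668 rad/s; magnitude 0.99668 rad/s.

0.997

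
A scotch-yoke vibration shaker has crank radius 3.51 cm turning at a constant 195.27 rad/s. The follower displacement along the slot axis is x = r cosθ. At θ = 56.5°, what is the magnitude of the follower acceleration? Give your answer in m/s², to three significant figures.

ω = 195.3 rad/s
x = r cosθ ⇒ ẍ = −rω² cosθ (ω constant).
|a| = rω²|cosθ| = 0.0351·(195.3)²·|cos 56.5°| = 738.7 m/s².

739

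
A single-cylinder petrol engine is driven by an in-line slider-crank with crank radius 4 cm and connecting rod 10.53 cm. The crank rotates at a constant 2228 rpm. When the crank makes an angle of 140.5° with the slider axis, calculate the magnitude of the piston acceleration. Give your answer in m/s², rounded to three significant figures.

1490

ω = 2π·2228/60 = 233.3 rad/s
x(θ) = r cosθ + √(L² − r² sin²θ); with ω constant, a = ω²·d²x/dθ².
d²x/dθ² = −r cosθ − r²(cos2θ)/√u − r⁴ sin²2θ/(4u^{3/2}),  u = L² − r² sin²θ = 0.0104407 m².
Substituting r = 0.04 m, L = 0.1053 m, θ = 140.5°: d²x/dθ² = +0.027299 m.
a = ω²·d²x/dθ² = (233.3)²·(+0.027299) = +1486.1 m/s²;  |a| = 1486.1 m/s².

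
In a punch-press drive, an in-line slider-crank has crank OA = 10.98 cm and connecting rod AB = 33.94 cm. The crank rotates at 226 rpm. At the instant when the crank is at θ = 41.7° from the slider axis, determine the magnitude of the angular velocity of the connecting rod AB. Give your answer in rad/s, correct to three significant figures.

5.85

ω = 23.67 rad/s (converted from 226 rpm).
The rod makes angle φ with the slider axis where L sinφ = r sinθ; differentiating, L cosφ·φ̇ = r ω cosθ.
L cosφ = √(L² − r² sin²θ) = 0.33145 m.
|ω_rod| = r ω |cosθ| / √(L² − r² sin²θ) = 0.1098·23.67·0.74664/0.33145 = 5.8538 rad/s.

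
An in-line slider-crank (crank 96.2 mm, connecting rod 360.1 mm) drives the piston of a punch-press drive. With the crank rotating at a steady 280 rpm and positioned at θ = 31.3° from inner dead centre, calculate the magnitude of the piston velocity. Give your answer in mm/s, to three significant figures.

ω = 2π·280/60 = 29.32 rad/s
For an in-line slider-crank, x = r cosθ + √(L² − r² sin²θ), so v = −rω sinθ·[1 + r cosθ/√(L² − r² sin²θ)].
With r = 0.0962 m, L = 0.3601 m, θ = 31.3°: √(L² − r² sin²θ) = 0.35661 m.
v = −0.0962·29.32·0.51952·[1 + 0.0962·0.85446/0.35661] = -1.8032 m/s.
|v| = 1.8032 m/s = 1803.2 mm/s.

1800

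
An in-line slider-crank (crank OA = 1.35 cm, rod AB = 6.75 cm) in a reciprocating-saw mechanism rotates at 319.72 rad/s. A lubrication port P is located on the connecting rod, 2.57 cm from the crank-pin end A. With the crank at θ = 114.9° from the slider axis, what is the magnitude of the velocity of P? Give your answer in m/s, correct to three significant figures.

ω = 319.7 rad/s.  Crank-pin speed |V_A| = rω = 4.3162 m/s, perpendicular to OA.
Rod angle: sinφ = −(r/L) sinθ ⇒ φ = -10.452°; ω_rod = −rω cosθ/√(L²−r²sin²θ) = +27.377 rad/s.
V_P = V_A + ω_rod × AP, with AP = 0.0257 m along the rod.
Components: V_Px = −rω sinθ − a·ω_rod·sinφ = -3.7874 m/s;  V_Py = rω cosθ + a·ω_rod·cosφ = -1.1254 m/s.
|V_P| = √(V_Px² + V_Py²) = 3.951 m/s.

3.95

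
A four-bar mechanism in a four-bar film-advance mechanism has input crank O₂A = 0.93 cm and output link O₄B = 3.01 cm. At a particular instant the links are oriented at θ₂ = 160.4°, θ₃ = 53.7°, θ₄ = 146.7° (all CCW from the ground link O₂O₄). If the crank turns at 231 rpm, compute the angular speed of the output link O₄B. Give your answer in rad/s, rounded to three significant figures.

7.17

ω₂ = 24.19 rad/s (from 231 rpm).
Differentiating the loop-closure r₂e^{iθ₂}+r₃e^{iθ₃}=r₁+r₄e^{iθ₄} gives r₂ω₂e^{iθ₂}+r₃ω₃e^{iθ₃}=r₄ω₄e^{iθ₄}.
Eliminating the other unknown: ω₄ = r₂ω₂ sin(θ₂−θ₃) / [r₄ sin(θ₄−θ₃)].
Numerator sine = +0.95782; denominator sine = +0.99863.
Result = 0.0093·24.19·(+0.95782) / (0.0301·(+0.99863)) = +7.1687 rad/s; magnitude 7.1687 rad/s.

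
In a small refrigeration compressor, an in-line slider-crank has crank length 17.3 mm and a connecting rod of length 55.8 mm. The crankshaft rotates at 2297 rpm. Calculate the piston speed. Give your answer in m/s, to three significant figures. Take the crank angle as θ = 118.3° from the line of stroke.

ω = 2π·2297/60 = 240.5 rad/s
For an in-line slider-crank, x = r cosθ + √(L² − r² sin²θ), so v = −rω sinθ·[1 + r cosθ/√(L² − r² sin²θ)].
With r = 0.0173 m, L = 0.0558 m, θ = 118.3°: √(L² − r² sin²θ) = 0.053681 m.
v = −0.0173·240.5·0.88048·[1 + 0.0173·-0.47409/0.053681] = -3.1042 m/s.
|v| = 3.1042 m/s.

3.10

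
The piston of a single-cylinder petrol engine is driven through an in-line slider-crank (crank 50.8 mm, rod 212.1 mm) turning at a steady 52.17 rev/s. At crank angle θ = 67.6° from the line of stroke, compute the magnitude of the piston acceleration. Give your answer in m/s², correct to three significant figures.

1140

ω = 2π·52.2 = 327.8 rad/s
x(θ) = r cosθ + √(L² − r² sin²θ); with ω constant, a = ω²·d²x/dθ².
d²x/dθ² = −r cosθ − r²(cos2θ)/√u − r⁴ sin²2θ/(4u^{3/2}),  u = L² − r² sin²θ = 0.0427805 m².
Substituting r = 0.0508 m, L = 0.2121 m, θ = 67.6°: d²x/dθ² = -0.010599 m.
a = ω²·d²x/dθ² = (327.8)²·(-0.010599) = -1138.8 m/s²;  |a| = 1138.8 m/s².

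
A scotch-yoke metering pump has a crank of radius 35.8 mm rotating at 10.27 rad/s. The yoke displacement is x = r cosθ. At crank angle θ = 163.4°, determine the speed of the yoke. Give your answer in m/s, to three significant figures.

0.105

ω = 10.27 rad/s
x = r cosθ ⇒ ẋ = −rω sinθ.
|v| = rω|sinθ| = 0.0358·10.27·|sin 163.4°| = 0.10504 m/s.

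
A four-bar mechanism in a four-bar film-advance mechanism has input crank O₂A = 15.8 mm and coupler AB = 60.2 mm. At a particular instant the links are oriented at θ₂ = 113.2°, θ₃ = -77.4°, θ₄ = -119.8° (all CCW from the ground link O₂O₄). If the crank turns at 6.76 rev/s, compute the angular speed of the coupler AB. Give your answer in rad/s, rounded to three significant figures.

13.2

ω₂ = 42.47 rad/s (from 6.76 rev/s).
Differentiating the loop-closure r₂e^{iθ₂}+r₃e^{iθ₃}=r₁+r₄e^{iθ₄} gives r₂ω₂e^{iθ₂}+r₃ω₃e^{iθ₃}=r₄ω₄e^{iθ₄}.
Eliminating the other unknown: ω₃ = r₂ω₂ sin(θ₄−θ₂) / [r₃ sin(θ₃−θ₄)].
Numerator sine = +0.79864; denominator sine = +0.67430.
Result = 0.0158·42.47·(+0.79864) / (0.0602·(+0.67430)) = +13.203 rad/s; magnitude 13.203 rad/s.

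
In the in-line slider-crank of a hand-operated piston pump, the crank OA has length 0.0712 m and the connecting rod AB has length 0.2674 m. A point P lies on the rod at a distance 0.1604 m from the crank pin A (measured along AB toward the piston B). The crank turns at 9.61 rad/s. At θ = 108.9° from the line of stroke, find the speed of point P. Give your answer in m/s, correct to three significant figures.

ω = 9.61 rad/s.  Crank-pin speed |V_A| = rω = 0.68423 m/s, perpendicular to OA.
Rod angle: sinφ = −(r/L) sinθ ⇒ φ = -14.591°; ω_rod = −rω cosθ/√(L²−r²sin²θ) = +0.85647 rad/s.
V_P = V_A + ω_rod × AP, with AP = 0.1604 m along the rod.
Components: V_Px = −rω sinθ − a·ω_rod·sinφ = -0.61273 m/s;  V_Py = rω cosθ + a·ω_rod·cosφ = -0.088687 m/s.
|V_P| = √(V_Px² + V_Py²) = 0.61912 m/s.

0.619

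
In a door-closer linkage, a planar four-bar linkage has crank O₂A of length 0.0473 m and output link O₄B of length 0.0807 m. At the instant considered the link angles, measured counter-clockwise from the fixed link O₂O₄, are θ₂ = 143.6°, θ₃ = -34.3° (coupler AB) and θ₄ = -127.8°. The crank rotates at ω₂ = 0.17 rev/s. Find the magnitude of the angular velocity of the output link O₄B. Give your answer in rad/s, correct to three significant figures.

0.0230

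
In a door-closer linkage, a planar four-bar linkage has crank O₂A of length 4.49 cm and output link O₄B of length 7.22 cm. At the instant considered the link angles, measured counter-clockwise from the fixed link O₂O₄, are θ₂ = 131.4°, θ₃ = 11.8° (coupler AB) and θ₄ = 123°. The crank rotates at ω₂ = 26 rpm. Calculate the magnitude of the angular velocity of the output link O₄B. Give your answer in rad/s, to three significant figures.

1.58

ω₂ = 2.723 rad/s (from 26 rpm).
Differentiating the loop-closure r₂e^{iθ₂}+r₃e^{iθ₃}=r₁+r₄e^{iθ₄} gives r₂ω₂e^{iθ₂}+r₃ω₃e^{iθ₃}=r₄ω₄e^{iθ₄}.
Eliminating the other unknown: ω₄ = r₂ω₂ sin(θ₂−θ₃) / [r₄ sin(θ₄−θ₃)].
Numerator sine = +0.86949; denominator sine = +0.93232.
Result = 0.0449·2.723·(+0.86949) / (0.0722·(+0.93232)) = +1.5791 rad/s; magnitude 1.5791 rad/s.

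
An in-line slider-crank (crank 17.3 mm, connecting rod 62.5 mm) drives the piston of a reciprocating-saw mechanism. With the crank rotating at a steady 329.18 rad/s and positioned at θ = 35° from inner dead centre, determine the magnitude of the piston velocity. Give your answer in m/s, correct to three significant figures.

4.02

ω = 329.2 rad/s
For an in-line slider-crank, x = r cosθ + √(L² − r² sin²θ), so v = −rω sinθ·[1 + r cosθ/√(L² − r² sin²θ)].
With r = 0.0173 m, L = 0.0625 m, θ = 35°: √(L² − r² sin²θ) = 0.061707 m.
v = −0.0173·329.2·0.57358·[1 + 0.0173·0.81915/0.061707] = -4.0166 m/s.
|v| = 4.0166 m/s.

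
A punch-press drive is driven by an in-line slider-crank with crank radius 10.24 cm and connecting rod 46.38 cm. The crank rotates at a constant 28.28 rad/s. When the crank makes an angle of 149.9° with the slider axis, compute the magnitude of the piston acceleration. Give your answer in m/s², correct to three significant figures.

61.6

ω = 28.28 rad/s
x(θ) = r cosθ + √(L² − r² sin²θ); with ω constant, a = ω²·d²x/dθ².
d²x/dθ² = −r cosθ − r²(cos2θ)/√u − r⁴ sin²2θ/(4u^{3/2}),  u = L² − r² sin²θ = 0.212473 m².
Substituting r = 0.1024 m, L = 0.4638 m, θ = 149.9°: d²x/dθ² = +0.077075 m.
a = ω²·d²x/dθ² = (28.28)²·(+0.077075) = +61.641 m/s²;  |a| = 61.641 m/s².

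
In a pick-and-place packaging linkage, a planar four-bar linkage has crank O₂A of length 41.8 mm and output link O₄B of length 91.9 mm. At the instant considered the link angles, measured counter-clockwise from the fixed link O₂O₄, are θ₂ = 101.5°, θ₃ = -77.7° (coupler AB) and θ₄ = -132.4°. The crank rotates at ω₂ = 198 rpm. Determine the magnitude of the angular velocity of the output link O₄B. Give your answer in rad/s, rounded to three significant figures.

0.161

ω₂ = 20.73 rad/s (from 198 rpm).
Differentiating the loop-closure r₂e^{iθ₂}+r₃e^{iθ₃}=r₁+r₄e^{iθ₄} gives r₂ω₂e^{iθ₂}+r₃ω₃e^{iθ₃}=r₄ω₄e^{iθ₄}.
Eliminating the other unknown: ω₄ = r₂ω₂ sin(θ₂−θ₃) / [r₄ sin(θ₄−θ₃)].
Numerator sine = +0.01396; denominator sine = -0.81614.
Result = 0.0418·20.73·(+0.01396) / (0.0919·(-0.81614)) = -0.16134 rad/s; magnitude 0.16134 rad/s.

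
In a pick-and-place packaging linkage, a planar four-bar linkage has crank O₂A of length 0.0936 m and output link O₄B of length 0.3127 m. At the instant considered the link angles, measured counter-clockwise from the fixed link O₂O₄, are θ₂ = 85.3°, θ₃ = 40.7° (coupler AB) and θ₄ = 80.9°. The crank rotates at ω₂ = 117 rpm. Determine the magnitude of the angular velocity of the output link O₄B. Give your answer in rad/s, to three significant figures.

ω₂ = 12.25 rad/s (from 117 rpm).
Differentiating the loop-closure r₂e^{iθ₂}+r₃e^{iθ₃}=r₁+r₄e^{iθ₄} gives r₂ω₂e^{iθ₂}+r₃ω₃e^{iθ₃}=r₄ω₄e^{iθ₄}.
Eliminating the other unknown: ω₄ = r₂ω₂ sin(θ₂−θ₃) / [r₄ sin(θ₄−θ₃)].
Numerator sine = +0.70215; denominator sine = +0.64546.
Result = 0.0936·12.25·(+0.70215) / (0.3127·(+0.64546)) = +3.9896 rad/s; magnitude 3.9896 rad/s.

3.99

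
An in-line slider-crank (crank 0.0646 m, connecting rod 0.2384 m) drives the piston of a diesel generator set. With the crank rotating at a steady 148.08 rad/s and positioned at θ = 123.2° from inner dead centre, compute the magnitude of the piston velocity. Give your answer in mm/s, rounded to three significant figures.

ω = 148.1 rad/s
For an in-line slider-crank, x = r cosθ + √(L² − r² sin²θ), so v = −rω sinθ·[1 + r cosθ/√(L² − r² sin²θ)].
With r = 0.0646 m, L = 0.2384 m, θ = 123.2°: √(L² − r² sin²θ) = 0.23219 m.
v = −0.0646·148.1·0.83676·[1 + 0.0646·-0.54756/0.23219] = -6.785 m/s.
|v| = 6.785 m/s = 6785 mm/s.

6790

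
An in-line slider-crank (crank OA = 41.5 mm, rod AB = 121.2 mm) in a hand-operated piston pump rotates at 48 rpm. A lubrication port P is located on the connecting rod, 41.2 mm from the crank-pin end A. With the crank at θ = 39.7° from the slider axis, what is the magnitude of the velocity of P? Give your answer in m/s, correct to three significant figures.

ω = 5.027 rad/s.  Crank-pin speed |V_A| = rω = 0.2086 m/s, perpendicular to OA.
Rod angle: sinφ = −(r/L) sinθ ⇒ φ = -12.634°; ω_rod = −rω cosθ/√(L²−r²sin²θ) = -1.3571 rad/s.
V_P = V_A + ω_rod × AP, with AP = 0.0412 m along the rod.
Components: V_Px = −rω sinθ − a·ω_rod·sinφ = -0.14548 m/s;  V_Py = rω cosθ + a·ω_rod·cosφ = +0.10594 m/s.
|V_P| = √(V_Px² + V_Py²) = 0.17996 m/s.

0.180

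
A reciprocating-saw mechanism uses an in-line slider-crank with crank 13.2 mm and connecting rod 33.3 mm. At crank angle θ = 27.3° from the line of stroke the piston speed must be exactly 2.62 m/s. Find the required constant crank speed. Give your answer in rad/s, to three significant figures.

For an in-line slider-crank, |v_piston| = rω|sinθ|·[1 + r cosθ/√(L² − r² sin²θ)].
With r = 0.0132 m, L = 0.0333 m, θ = 27.3°: the bracketed kinematic factor |dx/dθ| = 0.0082229 m.
ω = v/|dx/dθ| = 2.62/0.0082229 = 318.62 rad/s.

319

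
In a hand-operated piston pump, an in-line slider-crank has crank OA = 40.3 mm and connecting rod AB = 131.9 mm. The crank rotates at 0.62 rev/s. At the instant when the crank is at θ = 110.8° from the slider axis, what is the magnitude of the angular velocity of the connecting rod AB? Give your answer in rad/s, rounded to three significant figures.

ω = 3.896 rad/s (converted from 0.62 rev/s).
The rod makes angle φ with the slider axis where L sinφ = r sinθ; differentiating, L cosφ·φ̇ = r ω cosθ.
L cosφ = √(L² − r² sin²θ) = 0.12641 m.
|ω_rod| = r ω |cosθ| / √(L² − r² sin²θ) = 0.0403·3.896·0.35511/0.12641 = 0.44103 rad/s.

0.441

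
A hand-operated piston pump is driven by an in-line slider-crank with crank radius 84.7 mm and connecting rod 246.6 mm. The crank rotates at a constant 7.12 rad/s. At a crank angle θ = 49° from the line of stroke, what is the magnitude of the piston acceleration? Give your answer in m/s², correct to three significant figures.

2.65

ω = 7.12 rad/s
x(θ) = r cosθ + √(L² − r² sin²θ); with ω constant, a = ω²·d²x/dθ².
d²x/dθ² = −r cosθ − r²(cos2θ)/√u − r⁴ sin²2θ/(4u^{3/2}),  u = L² − r² sin²θ = 0.0567253 m².
Substituting r = 0.0847 m, L = 0.2466 m, θ = 49°: d²x/dθ² = -0.05231 m.
a = ω²·d²x/dθ² = (7.12)²·(-0.05231) = -2.6518 m/s²;  |a| = 2.6518 m/s².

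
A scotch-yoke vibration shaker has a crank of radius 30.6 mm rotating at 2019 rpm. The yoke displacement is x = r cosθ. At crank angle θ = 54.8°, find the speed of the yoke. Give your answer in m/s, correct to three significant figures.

5.29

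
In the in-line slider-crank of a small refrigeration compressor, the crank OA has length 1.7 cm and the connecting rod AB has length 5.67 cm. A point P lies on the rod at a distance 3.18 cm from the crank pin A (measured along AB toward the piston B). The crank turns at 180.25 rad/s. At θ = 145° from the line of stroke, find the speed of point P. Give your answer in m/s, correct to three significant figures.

1.87

ω = 180.2 rad/s.  Crank-pin speed |V_A| = rω = 3.0643 m/s, perpendicular to OA.
Rod angle: sinφ = −(r/L) sinθ ⇒ φ = -9.902°; ω_rod = −rω cosθ/√(L²−r²sin²θ) = +44.939 rad/s.
V_P = V_A + ω_rod × AP, with AP = 0.0318 m along the rod.
Components: V_Px = −rω sinθ − a·ω_rod·sinφ = -1.5118 m/s;  V_Py = rω cosθ + a·ω_rod·cosφ = -1.1023 m/s.
|V_P| = √(V_Px² + V_Py²) = 1.871 m/s.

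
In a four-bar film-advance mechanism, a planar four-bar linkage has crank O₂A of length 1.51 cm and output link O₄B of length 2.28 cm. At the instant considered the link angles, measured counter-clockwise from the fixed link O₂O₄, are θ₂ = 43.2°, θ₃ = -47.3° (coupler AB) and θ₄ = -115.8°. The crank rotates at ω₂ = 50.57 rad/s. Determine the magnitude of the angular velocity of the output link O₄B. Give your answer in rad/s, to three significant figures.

ω₂ = 50.57 rad/s
Differentiating the loop-closure r₂e^{iθ₂}+r₃e^{iθ₃}=r₁+r₄e^{iθ₄} gives r₂ω₂e^{iθ₂}+r₃ω₃e^{iθ₃}=r₄ω₄e^{iθ₄}.
Eliminating the other unknown: ω₄ = r₂ω₂ sin(θ₂−θ₃) / [r₄ sin(θ₄−θ₃)].
Numerator sine = +0.99996; denominator sine = -0.93042.
Result = 0.0151·50.57·(+0.99996) / (0.0228·(-0.93042)) = -35.995 rad/s; magnitude 35.995 rad/s.

36.0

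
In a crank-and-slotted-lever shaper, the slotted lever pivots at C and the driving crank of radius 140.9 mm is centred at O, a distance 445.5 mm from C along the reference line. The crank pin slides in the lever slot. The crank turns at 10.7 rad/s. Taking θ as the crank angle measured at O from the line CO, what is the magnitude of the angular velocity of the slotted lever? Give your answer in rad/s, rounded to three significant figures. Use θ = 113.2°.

0.309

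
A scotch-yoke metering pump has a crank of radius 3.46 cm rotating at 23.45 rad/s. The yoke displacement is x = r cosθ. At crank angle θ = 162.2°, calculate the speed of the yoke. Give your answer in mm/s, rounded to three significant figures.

248

ω = 23.45 rad/s
x = r cosθ ⇒ ẋ = −rω sinθ.
|v| = rω|sinθ| = 0.0346·23.45·|sin 162.2°| = 0.24803 m/s = 248.03 mm/s.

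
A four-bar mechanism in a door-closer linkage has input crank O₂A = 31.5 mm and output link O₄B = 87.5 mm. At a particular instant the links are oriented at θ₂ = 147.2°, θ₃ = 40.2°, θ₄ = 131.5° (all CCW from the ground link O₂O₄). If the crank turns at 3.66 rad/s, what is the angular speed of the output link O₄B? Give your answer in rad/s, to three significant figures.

1.26

ω₂ = 3.66 rad/s
Differentiating the loop-closure r₂e^{iθ₂}+r₃e^{iθ₃}=r₁+r₄e^{iθ₄} gives r₂ω₂e^{iθ₂}+r₃ω₃e^{iθ₃}=r₄ω₄e^{iθ₄}.
Eliminating the other unknown: ω₄ = r₂ω₂ sin(θ₂−θ₃) / [r₄ sin(θ₄−θ₃)].
Numerator sine = +0.95630; denominator sine = +0.99974.
Result = 0.0315·3.66·(+0.95630) / (0.0875·(+0.99974)) = +1.2604 rad/s; magnitude 1.2604 rad/s.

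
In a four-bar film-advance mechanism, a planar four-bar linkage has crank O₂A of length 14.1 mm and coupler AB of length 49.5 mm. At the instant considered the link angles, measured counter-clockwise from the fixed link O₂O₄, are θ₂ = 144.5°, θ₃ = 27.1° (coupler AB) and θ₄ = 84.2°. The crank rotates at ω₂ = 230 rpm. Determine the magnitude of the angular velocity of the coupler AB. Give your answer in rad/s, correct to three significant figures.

ω₂ = 24.09 rad/s (from 230 rpm).
Differentiating the loop-closure r₂e^{iθ₂}+r₃e^{iθ₃}=r₁+r₄e^{iθ₄} gives r₂ω₂e^{iθ₂}+r₃ω₃e^{iθ₃}=r₄ω₄e^{iθ₄}.
Eliminating the other unknown: ω₃ = r₂ω₂ sin(θ₄−θ₂) / [r₃ sin(θ₃−θ₄)].
Numerator sine = -0.86863; denominator sine = -0.83962.
Result = 0.0141·24.09·(-0.86863) / (0.0495·(-0.83962)) = +7.0978 rad/s; magnitude 7.0978 rad/s.

7.10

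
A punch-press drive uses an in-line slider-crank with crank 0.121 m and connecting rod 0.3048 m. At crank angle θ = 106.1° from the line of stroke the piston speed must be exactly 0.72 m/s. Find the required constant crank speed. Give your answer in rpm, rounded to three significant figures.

67.1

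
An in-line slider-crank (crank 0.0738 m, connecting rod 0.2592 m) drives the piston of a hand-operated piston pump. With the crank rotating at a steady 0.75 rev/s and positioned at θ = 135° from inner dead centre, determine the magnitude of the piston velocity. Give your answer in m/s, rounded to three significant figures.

ω = 2π·0.75 = 4.712 rad/s
For an in-line slider-crank, x = r cosθ + √(L² − r² sin²θ), so v = −rω sinθ·[1 + r cosθ/√(L² − r² sin²θ)].
With r = 0.0738 m, L = 0.2592 m, θ = 135°: √(L² − r² sin²θ) = 0.25389 m.
v = −0.0738·4.712·0.70711·[1 + 0.0738·-0.70711/0.25389] = -0.19537 m/s.
|v| = 0.19537 m/s.

0.195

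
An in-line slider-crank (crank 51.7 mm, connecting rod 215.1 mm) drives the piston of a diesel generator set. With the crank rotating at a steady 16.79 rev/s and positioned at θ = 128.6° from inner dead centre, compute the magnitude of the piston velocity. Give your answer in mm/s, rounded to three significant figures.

3610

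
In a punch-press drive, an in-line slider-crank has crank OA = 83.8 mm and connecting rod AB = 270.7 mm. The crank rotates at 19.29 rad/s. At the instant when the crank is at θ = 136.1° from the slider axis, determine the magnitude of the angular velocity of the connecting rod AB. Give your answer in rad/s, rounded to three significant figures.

ω = 19.29 rad/s
The rod makes angle φ with the slider axis where L sinφ = r sinθ; differentiating, L cosφ·φ̇ = r ω cosθ.
L cosφ = √(L² − r² sin²θ) = 0.26439 m.
|ω_rod| = r ω |cosθ| / √(L² − r² sin²θ) = 0.0838·19.29·0.72055/0.26439 = 4.4055 rad/s.

4.41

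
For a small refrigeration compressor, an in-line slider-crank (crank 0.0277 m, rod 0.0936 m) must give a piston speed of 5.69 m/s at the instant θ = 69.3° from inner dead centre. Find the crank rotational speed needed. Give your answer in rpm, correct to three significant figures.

1890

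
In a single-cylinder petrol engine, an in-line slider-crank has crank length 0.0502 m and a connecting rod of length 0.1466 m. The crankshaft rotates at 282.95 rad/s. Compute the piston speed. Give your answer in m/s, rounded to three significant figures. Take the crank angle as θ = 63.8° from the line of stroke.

14.8

ω = 282.9 rad/s
For an in-line slider-crank, x = r cosθ + √(L² − r² sin²θ), so v = −rω sinθ·[1 + r cosθ/√(L² − r² sin²θ)].
With r = 0.0502 m, L = 0.1466 m, θ = 63.8°: √(L² − r² sin²θ) = 0.13951 m.
v = −0.0502·282.9·0.89726·[1 + 0.0502·0.44151/0.13951] = -14.769 m/s.
|v| = 14.769 m/s.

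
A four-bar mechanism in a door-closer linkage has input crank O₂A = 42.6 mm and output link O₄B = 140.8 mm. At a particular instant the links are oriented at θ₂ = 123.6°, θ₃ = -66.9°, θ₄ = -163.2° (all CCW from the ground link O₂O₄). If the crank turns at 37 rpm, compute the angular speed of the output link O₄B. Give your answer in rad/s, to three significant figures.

ω₂ = 3.875 rad/s (from 37 rpm).
Differentiating the loop-closure r₂e^{iθ₂}+r₃e^{iθ₃}=r₁+r₄e^{iθ₄} gives r₂ω₂e^{iθ₂}+r₃ω₃e^{iθ₃}=r₄ω₄e^{iθ₄}.
Eliminating the other unknown: ω₄ = r₂ω₂ sin(θ₂−θ₃) / [r₄ sin(θ₄−θ₃)].
Numerator sine = -0.18224; denominator sine = -0.99396.
Result = 0.0426·3.875·(-0.18224) / (0.1408·(-0.99396)) = +0.21493 rad/s; magnitude 0.21493 rad/s.

0.215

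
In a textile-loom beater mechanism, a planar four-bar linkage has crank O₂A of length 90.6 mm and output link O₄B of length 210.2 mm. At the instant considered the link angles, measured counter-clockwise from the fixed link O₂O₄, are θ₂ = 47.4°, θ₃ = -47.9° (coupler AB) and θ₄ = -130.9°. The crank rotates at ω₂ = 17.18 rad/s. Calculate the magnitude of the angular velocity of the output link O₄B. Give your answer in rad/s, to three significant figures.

ω₂ = 17.18 rad/s
Differentiating the loop-closure r₂e^{iθ₂}+r₃e^{iθ₃}=r₁+r₄e^{iθ₄} gives r₂ω₂e^{iθ₂}+r₃ω₃e^{iθ₃}=r₄ω₄e^{iθ₄}.
Eliminating the other unknown: ω₄ = r₂ω₂ sin(θ₂−θ₃) / [r₄ sin(θ₄−θ₃)].
Numerator sine = +0.99572; denominator sine = -0.99255.
Result = 0.0906·17.18·(+0.99572) / (0.2102·(-0.99255)) = -7.4286 rad/s; magnitude 7.4286 rad/s.

7.43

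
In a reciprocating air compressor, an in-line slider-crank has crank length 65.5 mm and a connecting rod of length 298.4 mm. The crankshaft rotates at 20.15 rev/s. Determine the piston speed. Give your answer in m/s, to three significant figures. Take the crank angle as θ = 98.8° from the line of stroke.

7.91

ω = 2π·20.1 = 126.6 rad/s
For an in-line slider-crank, x = r cosθ + √(L² − r² sin²θ), so v = −rω sinθ·[1 + r cosθ/√(L² − r² sin²θ)].
With r = 0.0655 m, L = 0.2984 m, θ = 98.8°: √(L² − r² sin²θ) = 0.29129 m.
v = −0.0655·126.6·0.98823·[1 + 0.0655·-0.15299/0.29129] = -7.9132 m/s.
|v| = 7.9132 m/s.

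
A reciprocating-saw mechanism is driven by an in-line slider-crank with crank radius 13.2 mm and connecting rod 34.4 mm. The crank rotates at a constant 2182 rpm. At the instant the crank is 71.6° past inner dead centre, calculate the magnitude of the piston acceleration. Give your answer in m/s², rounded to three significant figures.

5.50

ω = 2π·2182/60 = 228.5 rad/s
x(θ) = r cosθ + √(L² − r² sin²θ); with ω constant, a = ω²·d²x/dθ².
d²x/dθ² = −r cosθ − r²(cos2θ)/√u − r⁴ sin²2θ/(4u^{3/2}),  u = L² − r² sin²θ = 0.00102648 m².
Substituting r = 0.0132 m, L = 0.0344 m, θ = 71.6°: d²x/dθ² = +0.00010533 m.
a = ω²·d²x/dθ² = (228.5)²·(+0.00010533) = +5.4995 m/s²;  |a| = 5.4995 m/s².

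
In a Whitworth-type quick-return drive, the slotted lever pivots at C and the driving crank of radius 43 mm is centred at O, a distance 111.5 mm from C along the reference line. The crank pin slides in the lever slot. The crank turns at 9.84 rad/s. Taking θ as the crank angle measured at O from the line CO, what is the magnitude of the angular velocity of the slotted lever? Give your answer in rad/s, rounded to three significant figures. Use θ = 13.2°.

ω = 9.84 rad/s
Crank pin A relative to C: A = (d + r cosθ, r sinθ); lever angle φ = atan2(r sinθ, d + r cosθ).
Differentiating tanφ: φ̇ = rω(d cosθ + r)/(d² + r² + 2dr cosθ).
d² + r² + 2dr cosθ = |CA|² = 0.0236169 m²;  d cosθ + r = +0.15155 m.
|ω_lever| = |0.043·9.84·+0.15155| / 0.0236169 = 2.7152 rad/s.

2.72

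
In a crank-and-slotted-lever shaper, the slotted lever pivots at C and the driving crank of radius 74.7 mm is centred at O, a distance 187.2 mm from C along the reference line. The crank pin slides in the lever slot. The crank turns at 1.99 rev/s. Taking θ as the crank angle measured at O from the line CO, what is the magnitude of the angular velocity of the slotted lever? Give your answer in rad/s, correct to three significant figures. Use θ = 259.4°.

1.06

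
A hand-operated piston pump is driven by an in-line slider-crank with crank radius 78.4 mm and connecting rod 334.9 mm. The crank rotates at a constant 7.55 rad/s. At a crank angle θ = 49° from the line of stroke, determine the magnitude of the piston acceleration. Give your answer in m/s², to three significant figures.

ω = 7.55 rad/s
x(θ) = r cosθ + √(L² − r² sin²θ); with ω constant, a = ω²·d²x/dθ².
d²x/dθ² = −r cosθ − r²(cos2θ)/√u − r⁴ sin²2θ/(4u^{3/2}),  u = L² − r² sin²θ = 0.108657 m².
Substituting r = 0.0784 m, L = 0.3349 m, θ = 49°: d²x/dθ² = -0.049098 m.
a = ω²·d²x/dθ² = (7.55)²·(-0.049098) = -2.7987 m/s²;  |a| = 2.7987 m/s².

2.80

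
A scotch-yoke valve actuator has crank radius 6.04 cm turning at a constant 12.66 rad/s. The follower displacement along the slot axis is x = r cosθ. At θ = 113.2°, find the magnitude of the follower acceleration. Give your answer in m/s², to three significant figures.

ω = 12.66 rad/s
x = r cosθ ⇒ ẍ = −rω² cosθ (ω constant).
|a| = rω²|cosθ| = 0.0604·(12.66)²·|cos 113.2°| = 3.8136 m/s².

3.81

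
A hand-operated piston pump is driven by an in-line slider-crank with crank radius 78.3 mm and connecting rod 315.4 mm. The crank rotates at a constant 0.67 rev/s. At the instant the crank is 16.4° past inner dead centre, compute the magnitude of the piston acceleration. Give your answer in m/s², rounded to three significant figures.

ω = 2π·0.67 = 4.21 rad/s
x(θ) = r cosθ + √(L² − r² sin²θ); with ω constant, a = ω²·d²x/dθ².
d²x/dθ² = −r cosθ − r²(cos2θ)/√u − r⁴ sin²2θ/(4u^{3/2}),  u = L² − r² sin²θ = 0.0989884 m².
Substituting r = 0.0783 m, L = 0.3154 m, θ = 16.4°: d²x/dθ² = -0.091582 m.
a = ω²·d²x/dθ² = (4.21)²·(-0.091582) = -1.623 m/s²;  |a| = 1.623 m/s².

1.62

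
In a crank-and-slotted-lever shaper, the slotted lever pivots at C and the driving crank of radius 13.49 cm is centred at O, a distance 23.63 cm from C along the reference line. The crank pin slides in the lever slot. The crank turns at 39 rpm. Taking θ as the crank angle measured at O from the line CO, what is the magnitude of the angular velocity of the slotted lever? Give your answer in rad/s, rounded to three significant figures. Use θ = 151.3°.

2.20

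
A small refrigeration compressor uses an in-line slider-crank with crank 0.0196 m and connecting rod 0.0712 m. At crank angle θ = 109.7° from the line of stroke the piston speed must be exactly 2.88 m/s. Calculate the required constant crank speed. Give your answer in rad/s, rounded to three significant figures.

For an in-line slider-crank, |v_piston| = rω|sinθ|·[1 + r cosθ/√(L² − r² sin²θ)].
With r = 0.0196 m, L = 0.0712 m, θ = 109.7°: the bracketed kinematic factor |dx/dθ| = 0.01668 m.
ω = v/|dx/dθ| = 2.88/0.01668 = 172.66 rad/s.

173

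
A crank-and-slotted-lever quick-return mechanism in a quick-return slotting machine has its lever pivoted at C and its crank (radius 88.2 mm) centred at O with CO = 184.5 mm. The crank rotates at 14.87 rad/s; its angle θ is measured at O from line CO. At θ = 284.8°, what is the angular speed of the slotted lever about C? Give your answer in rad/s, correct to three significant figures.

3.54

ω = 14.87 rad/s
Crank pin A relative to C: A = (d + r cosθ, r sinθ); lever angle φ = atan2(r sinθ, d + r cosθ).
Differentiating tanφ: φ̇ = rω(d cosθ + r)/(d² + r² + 2dr cosθ).
d² + r² + 2dr cosθ = |CA|² = 0.0501332 m²;  d cosθ + r = +0.13533 m.
|ω_lever| = |0.0882·14.87·+0.13533| / 0.0501332 = 3.5404 rad/s.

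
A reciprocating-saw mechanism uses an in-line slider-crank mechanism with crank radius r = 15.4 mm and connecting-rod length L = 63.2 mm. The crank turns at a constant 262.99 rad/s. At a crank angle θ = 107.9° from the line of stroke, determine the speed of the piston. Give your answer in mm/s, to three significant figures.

ω = 263 rad/s
For an in-line slider-crank, x = r cosθ + √(L² − r² sin²θ), so v = −rω sinθ·[1 + r cosθ/√(L² − r² sin²θ)].
With r = 0.0154 m, L = 0.0632 m, θ = 107.9°: √(L² − r² sin²θ) = 0.061478 m.
v = −0.0154·263·0.95159·[1 + 0.0154·-0.30736/0.061478] = -3.5573 m/s.
|v| = 3.5573 m/s = 3557.3 mm/s.

3560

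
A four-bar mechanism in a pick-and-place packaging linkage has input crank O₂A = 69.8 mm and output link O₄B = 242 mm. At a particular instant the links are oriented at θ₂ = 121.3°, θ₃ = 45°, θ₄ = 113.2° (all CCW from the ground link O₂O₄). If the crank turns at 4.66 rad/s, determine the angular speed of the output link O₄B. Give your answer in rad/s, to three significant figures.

1.41

ω₂ = 4.66 rad/s
Differentiating the loop-closure r₂e^{iθ₂}+r₃e^{iθ₃}=r₁+r₄e^{iθ₄} gives r₂ω₂e^{iθ₂}+r₃ω₃e^{iθ₃}=r₄ω₄e^{iθ₄}.
Eliminating the other unknown: ω₄ = r₂ω₂ sin(θ₂−θ₃) / [r₄ sin(θ₄−θ₃)].
Numerator sine = +0.97155; denominator sine = +0.92849.
Result = 0.0698·4.66·(+0.97155) / (0.242·(+0.92849)) = +1.4064 rad/s; magnitude 1.4064 rad/s.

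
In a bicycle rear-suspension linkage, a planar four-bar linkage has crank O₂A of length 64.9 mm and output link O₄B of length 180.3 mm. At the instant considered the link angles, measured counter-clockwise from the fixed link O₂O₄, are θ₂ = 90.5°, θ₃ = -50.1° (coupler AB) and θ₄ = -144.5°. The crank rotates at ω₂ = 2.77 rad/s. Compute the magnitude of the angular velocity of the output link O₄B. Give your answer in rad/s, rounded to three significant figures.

ω₂ = 2.77 rad/s
Differentiating the loop-closure r₂e^{iθ₂}+r₃e^{iθ₃}=r₁+r₄e^{iθ₄} gives r₂ω₂e^{iθ₂}+r₃ω₃e^{iθ₃}=r₄ω₄e^{iθ₄}.
Eliminating the other unknown: ω₄ = r₂ω₂ sin(θ₂−θ₃) / [r₄ sin(θ₄−θ₃)].
Numerator sine = +0.63473; denominator sine = -0.99705.
Result = 0.0649·2.77·(+0.63473) / (0.1803·(-0.99705)) = -0.63475 rad/s; magnitude 0.63475 rad/s.

0.635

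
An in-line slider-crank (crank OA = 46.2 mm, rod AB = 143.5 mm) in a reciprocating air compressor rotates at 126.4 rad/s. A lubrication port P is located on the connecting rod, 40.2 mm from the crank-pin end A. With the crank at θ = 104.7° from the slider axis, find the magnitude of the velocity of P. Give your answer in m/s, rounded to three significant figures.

ω = 126.4 rad/s.  Crank-pin speed |V_A| = rω = 5.8397 m/s, perpendicular to OA.
Rod angle: sinφ = −(r/L) sinθ ⇒ φ = -18.144°; ω_rod = −rω cosθ/√(L²−r²sin²θ) = +10.867 rad/s.
V_P = V_A + ω_rod × AP, with AP = 0.0402 m along the rod.
Components: V_Px = −rω sinθ − a·ω_rod·sinφ = -5.5125 m/s;  V_Py = rω cosθ + a·ω_rod·cosφ = -1.0667 m/s.
|V_P| = √(V_Px² + V_Py²) = 5.6148 m/s.

5.61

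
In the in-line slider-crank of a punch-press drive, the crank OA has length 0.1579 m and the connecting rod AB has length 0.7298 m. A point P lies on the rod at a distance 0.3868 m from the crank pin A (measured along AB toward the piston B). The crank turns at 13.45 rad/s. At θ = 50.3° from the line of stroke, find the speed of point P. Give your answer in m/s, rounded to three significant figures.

ω = 13.45 rad/s.  Crank-pin speed |V_A| = rω = 2.1238 m/s, perpendicular to OA.
Rod angle: sinφ = −(r/L) sinθ ⇒ φ = -9.583°; ω_rod = −rω cosθ/√(L²−r²sin²θ) = -1.8852 rad/s.
V_P = V_A + ω_rod × AP, with AP = 0.3868 m along the rod.
Components: V_Px = −rω sinθ − a·ω_rod·sinφ = -1.7554 m/s;  V_Py = rω cosθ + a·ω_rod·cosφ = +0.63758 m/s.
|V_P| = √(V_Px² + V_Py²) = 1.8676 m/s.

1.87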